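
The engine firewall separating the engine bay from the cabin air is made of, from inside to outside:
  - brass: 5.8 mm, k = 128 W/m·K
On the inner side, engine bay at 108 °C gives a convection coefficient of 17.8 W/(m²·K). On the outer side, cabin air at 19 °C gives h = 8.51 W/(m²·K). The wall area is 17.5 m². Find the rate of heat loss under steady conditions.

Q ≈ 8960 W

Using the resistance-network approach (series):
R_inner film = 1/(h_i·A) = 1/(17.8×17.5) = 0.00321 K/W
R_brass = L/(kA) = 0.0058/(128×17.5) = 2.589×10^-6 K/W
R_outer film = 1/(h_o·A) = 1/(8.51×17.5) = 0.006715 K/W
R_total = 0.009928 K/W
Q = ΔT / R_total = 89 / 0.009928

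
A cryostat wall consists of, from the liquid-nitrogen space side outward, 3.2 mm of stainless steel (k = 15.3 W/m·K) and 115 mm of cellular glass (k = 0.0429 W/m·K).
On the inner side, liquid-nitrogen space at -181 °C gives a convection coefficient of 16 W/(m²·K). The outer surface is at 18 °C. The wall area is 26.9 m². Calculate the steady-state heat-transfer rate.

Q ≈ 1950 W

Treating each layer as a thermal resistance in series:
R_inner film = 1/(h_i·A) = 1/(16×26.9) = 0.002323 K/W
R_stainless steel = L/(kA) = 0.0032/(15.3×26.9) = 7.775×10^-6 K/W
R_cellular glass = L/(kA) = 0.115/(0.0429×26.9) = 0.09965 K/W
R_total = 0.102 K/W
Q = ΔT / R_total = 199 / 0.102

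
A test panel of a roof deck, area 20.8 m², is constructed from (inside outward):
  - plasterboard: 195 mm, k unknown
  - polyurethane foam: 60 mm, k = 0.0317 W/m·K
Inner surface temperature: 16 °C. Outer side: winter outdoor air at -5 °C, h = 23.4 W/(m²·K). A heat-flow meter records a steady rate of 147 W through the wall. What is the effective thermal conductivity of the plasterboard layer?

Treating each layer as a thermal resistance in series:
R_polyurethane foam = L/(kA) = 0.06/(0.0317×20.8) = 0.091 K/W
R_outer film = 1/(h_o·A) = 1/(23.4×20.8) = 0.002055 K/W
Sum of known resistances R_other = 0.09305 K/W
Total R = ΔT/Q = 21/147 = 0.1429 K/W
R_plasterboard = R_total − R_other = 0.04981 K/W
k = L/(R·A) = 0.195/(0.04981×20.8)

k ≈ 0.188 W/(m·K)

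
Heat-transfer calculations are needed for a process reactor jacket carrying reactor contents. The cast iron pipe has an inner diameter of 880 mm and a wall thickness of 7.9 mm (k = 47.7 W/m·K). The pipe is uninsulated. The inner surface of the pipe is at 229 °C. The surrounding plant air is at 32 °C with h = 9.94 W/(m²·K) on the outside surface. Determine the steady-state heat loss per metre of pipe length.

For a radial system each layer contributes R = ln(r_out/r_in)/(2πkL); films add R = 1/(hA).
R_cast iron pipe wall = ln(447.9/440)/(2π×47.7×1) = 5.938×10^-5 K/W
R_outer film = 1/(h_o·2πr_oL) = 1/(9.94×2π×0.4479×1) = 0.03575 K/W
R_total = 0.03581 K/W
Q = ΔT/R_total = 197/0.03581

q′ ≈ 5500 W/m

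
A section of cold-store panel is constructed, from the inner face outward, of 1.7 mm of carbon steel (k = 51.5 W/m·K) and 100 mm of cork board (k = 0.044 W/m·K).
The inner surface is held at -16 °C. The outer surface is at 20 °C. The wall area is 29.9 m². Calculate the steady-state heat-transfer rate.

Q ≈ 474 W

Model the wall as resistances in series:
R_carbon steel = L/(kA) = 0.0017/(51.5×29.9) = 1.104×10^-6 K/W
R_cork board = L/(kA) = 0.1/(0.044×29.9) = 0.07601 K/W
R_total = 0.07601 K/W
Q = ΔT / R_total = 36 / 0.07601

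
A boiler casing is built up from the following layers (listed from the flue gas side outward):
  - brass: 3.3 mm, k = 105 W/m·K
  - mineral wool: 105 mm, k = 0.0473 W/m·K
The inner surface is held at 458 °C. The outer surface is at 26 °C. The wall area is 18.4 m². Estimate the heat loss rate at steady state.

Thermal resistances in series:
R_brass = L/(kA) = 0.0033/(105×18.4) = 1.708×10^-6 K/W
R_mineral wool = L/(kA) = 0.105/(0.0473×18.4) = 0.1206 K/W
R_total = 0.1206 K/W
Q = ΔT / R_total = 432 / 0.1206

Q ≈ 3580 W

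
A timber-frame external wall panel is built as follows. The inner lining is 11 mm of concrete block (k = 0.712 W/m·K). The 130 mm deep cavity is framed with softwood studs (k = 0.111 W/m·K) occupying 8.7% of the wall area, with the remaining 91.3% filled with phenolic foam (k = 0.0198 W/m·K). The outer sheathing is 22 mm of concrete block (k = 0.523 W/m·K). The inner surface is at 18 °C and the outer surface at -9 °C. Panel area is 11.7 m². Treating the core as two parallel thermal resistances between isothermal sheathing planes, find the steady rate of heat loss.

Sheathing layers in series; stud and cavity paths in parallel between them.
R_inner = 0.011/(0.712×11.7) = 0.00132 K/W
R_stud  = 0.13/(0.111×0.087×11.7) = 1.151 K/W
R_cav   = 0.13/(0.0198×0.913×11.7) = 0.6146 K/W
1/R_core = 1/R_stud + 1/R_cav → R_core = 0.4006 K/W
R_outer = 0.022/(0.523×11.7) = 0.003595 K/W
R_total = 0.4055 K/W
Q = ΔT/R_total = 27/0.4055

Q ≈ 66.6 W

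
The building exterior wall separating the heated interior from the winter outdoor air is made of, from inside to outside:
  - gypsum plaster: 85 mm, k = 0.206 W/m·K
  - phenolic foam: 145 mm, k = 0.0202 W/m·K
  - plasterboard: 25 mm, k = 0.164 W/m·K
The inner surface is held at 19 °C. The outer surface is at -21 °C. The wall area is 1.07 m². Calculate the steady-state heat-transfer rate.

Series thermal resistances:
R_gypsum plaster = L/(kA) = 0.085/(0.206×1.07) = 0.3856 K/W
R_phenolic foam = L/(kA) = 0.145/(0.0202×1.07) = 6.709 K/W
R_plasterboard = L/(kA) = 0.025/(0.164×1.07) = 0.1425 K/W
R_total = 7.237 K/W
Q = ΔT / R_total = 40 / 7.237

Q ≈ 5.53 W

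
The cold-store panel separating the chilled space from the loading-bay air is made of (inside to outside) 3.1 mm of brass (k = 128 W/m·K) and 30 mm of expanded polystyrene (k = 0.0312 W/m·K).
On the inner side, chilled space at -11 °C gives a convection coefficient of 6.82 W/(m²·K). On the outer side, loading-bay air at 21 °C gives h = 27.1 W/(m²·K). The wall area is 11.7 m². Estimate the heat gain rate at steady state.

Series thermal resistances:
R_inner film = 1/(h_i·A) = 1/(6.82×11.7) = 0.01253 K/W
R_brass = L/(kA) = 0.0031/(128×11.7) = 2.07×10^-6 K/W
R_expanded polystyrene = L/(kA) = 0.03/(0.0312×11.7) = 0.08218 K/W
R_outer film = 1/(h_o·A) = 1/(27.1×11.7) = 0.003154 K/W
R_total = 0.09787 K/W
Q = ΔT / R_total = 32 / 0.09787

Q ≈ 327 W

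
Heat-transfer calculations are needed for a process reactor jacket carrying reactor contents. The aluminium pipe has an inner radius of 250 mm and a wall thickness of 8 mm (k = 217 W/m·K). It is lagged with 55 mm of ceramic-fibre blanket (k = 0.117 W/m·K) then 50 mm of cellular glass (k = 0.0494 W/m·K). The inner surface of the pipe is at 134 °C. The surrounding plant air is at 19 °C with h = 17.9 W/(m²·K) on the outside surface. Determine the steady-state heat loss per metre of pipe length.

q′ ≈ 150 W/m

Treating each annulus and film as a series resistance:
R_aluminium pipe wall = ln(258/250)/(2π×217×1) = 2.31×10^-5 K/W
R_ceramic-fibre blanket = ln(313/258)/(2π×0.117×1) = 0.2629 K/W
R_cellular glass = ln(363/313)/(2π×0.0494×1) = 0.4775 K/W
R_outer film = 1/(h_o·2πr_oL) = 1/(17.9×2π×0.363×1) = 0.02449 K/W
R_total = 0.7648 K/W
Q = ΔT/R_total = 115/0.7648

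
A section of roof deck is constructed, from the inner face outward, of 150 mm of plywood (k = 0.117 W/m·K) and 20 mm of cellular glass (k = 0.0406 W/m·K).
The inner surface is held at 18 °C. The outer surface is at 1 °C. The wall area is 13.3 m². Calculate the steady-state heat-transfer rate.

Q ≈ 127 W

Model the wall as resistances in series:
R_plywood = L/(kA) = 0.15/(0.117×13.3) = 0.09639 K/W
R_cellular glass = L/(kA) = 0.02/(0.0406×13.3) = 0.03704 K/W
R_total = 0.1334 K/W
Q = ΔT / R_total = 17 / 0.1334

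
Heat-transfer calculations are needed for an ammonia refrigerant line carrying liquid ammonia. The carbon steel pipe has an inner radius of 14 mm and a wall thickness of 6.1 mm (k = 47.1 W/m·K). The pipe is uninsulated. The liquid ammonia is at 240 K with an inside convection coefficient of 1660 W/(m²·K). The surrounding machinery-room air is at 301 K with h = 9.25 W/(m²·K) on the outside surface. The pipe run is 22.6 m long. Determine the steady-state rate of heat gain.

Q ≈ 1600 W

Radial resistances (cylindrical: R_cond = ln(r_o/r_i)/(2πkL), R_conv = 1/(h·2πrL)):
R_inner film = 1/(h_i·2πr₁L) = 1/(1660×2π×0.014×22.6) = 3.03×10^-4 K/W
R_carbon steel pipe wall = ln(20.1/14)/(2π×47.1×22.6) = 5.407×10^-5 K/W
R_outer film = 1/(h_o·2πr_oL) = 1/(9.25×2π×0.0201×22.6) = 0.03788 K/W
R_total = 0.03823 K/W
Q = ΔT/R_total = 61/0.03823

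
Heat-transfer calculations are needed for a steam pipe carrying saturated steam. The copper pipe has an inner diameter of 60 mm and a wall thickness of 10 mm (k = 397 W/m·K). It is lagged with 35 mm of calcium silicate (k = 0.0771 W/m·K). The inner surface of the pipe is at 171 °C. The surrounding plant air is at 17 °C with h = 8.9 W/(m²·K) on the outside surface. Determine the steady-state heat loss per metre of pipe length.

Radial resistances (cylindrical: R_cond = ln(r_o/r_i)/(2πkL), R_conv = 1/(h·2πrL)):
R_copper pipe wall = ln(40/30)/(2π×397×1) = 1.153×10^-4 K/W
R_calcium silicate = ln(75/40)/(2π×0.0771×1) = 1.298 K/W
R_outer film = 1/(h_o·2πr_oL) = 1/(8.9×2π×0.075×1) = 0.2384 K/W
R_total = 1.536 K/W
Q = ΔT/R_total = 154/1.536

q′ ≈ 100 W/m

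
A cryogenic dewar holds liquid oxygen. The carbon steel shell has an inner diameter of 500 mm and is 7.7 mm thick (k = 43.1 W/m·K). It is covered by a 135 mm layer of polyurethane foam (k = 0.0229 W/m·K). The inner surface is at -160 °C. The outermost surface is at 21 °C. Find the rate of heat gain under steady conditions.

Q ≈ 39 W

Radial (spherical) resistances in series:
R_carbon steel shell = (1/0.25 − 1/0.2577)/(4π×43.1) = 2.207×10^-4 K/W
R_polyurethane foam = (1/0.2577 − 1/0.3927)/(4π×0.0229) = 4.636 K/W
R_total = 4.636 K/W
Q = ΔT/R_total = 181/4.636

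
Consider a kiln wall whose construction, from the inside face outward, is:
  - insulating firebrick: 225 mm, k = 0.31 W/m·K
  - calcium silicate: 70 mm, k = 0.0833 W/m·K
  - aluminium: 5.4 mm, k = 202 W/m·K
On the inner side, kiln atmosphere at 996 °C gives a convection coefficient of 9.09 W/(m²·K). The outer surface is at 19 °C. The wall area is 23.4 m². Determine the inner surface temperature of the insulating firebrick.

Thermal resistances in series:
R_inner film = 1/(h_i·A) = 1/(9.09×23.4) = 0.004701 K/W
R_insulating firebrick = L/(kA) = 0.225/(0.31×23.4) = 0.03102 K/W
R_calcium silicate = L/(kA) = 0.07/(0.0833×23.4) = 0.03591 K/W
R_aluminium = L/(kA) = 0.0054/(202×23.4) = 1.142×10^-6 K/W
R_total = 0.07163 K/W;  Q = ΔT/R_total = 977/0.07163 = 13640 W
T_interface = T_inner − Q·ΣR(inner→interface) = 996 − 13600×0.004701

T ≈ 932 °C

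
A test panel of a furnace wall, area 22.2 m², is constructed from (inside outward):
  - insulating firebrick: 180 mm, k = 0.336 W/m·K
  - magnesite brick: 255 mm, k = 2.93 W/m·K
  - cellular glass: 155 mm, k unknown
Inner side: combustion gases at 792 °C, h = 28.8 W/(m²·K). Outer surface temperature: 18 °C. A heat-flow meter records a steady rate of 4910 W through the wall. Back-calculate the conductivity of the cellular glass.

Using the resistance-network approach (series):
R_inner film = 1/(h_i·A) = 1/(28.8×22.2) = 0.001564 K/W
R_insulating firebrick = L/(kA) = 0.18/(0.336×22.2) = 0.02413 K/W
R_magnesite brick = L/(kA) = 0.255/(2.93×22.2) = 0.00392 K/W
Sum of known resistances R_other = 0.02962 K/W
Total R = ΔT/Q = 774/4910 = 0.1576 K/W
R_cellular glass = R_total − R_other = 0.128 K/W
k = L/(R·A) = 0.155/(0.128×22.2)

k ≈ 0.0545 W/(m·K)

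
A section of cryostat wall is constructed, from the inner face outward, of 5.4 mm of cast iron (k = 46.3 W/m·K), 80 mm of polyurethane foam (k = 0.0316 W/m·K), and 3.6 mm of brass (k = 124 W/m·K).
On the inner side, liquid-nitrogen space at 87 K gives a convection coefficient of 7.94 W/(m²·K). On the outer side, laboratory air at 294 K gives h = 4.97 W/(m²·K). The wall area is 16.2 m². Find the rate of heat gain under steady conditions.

Model the wall as resistances in series:
R_inner film = 1/(h_i·A) = 1/(7.94×16.2) = 0.007774 K/W
R_cast iron = L/(kA) = 0.0054/(46.3×16.2) = 7.199×10^-6 K/W
R_polyurethane foam = L/(kA) = 0.08/(0.0316×16.2) = 0.1563 K/W
R_brass = L/(kA) = 0.0036/(124×16.2) = 1.792×10^-6 K/W
R_outer film = 1/(h_o·A) = 1/(4.97×16.2) = 0.01242 K/W
R_total = 0.1765 K/W
Q = ΔT / R_total = 207 / 0.1765

Q ≈ 1170 W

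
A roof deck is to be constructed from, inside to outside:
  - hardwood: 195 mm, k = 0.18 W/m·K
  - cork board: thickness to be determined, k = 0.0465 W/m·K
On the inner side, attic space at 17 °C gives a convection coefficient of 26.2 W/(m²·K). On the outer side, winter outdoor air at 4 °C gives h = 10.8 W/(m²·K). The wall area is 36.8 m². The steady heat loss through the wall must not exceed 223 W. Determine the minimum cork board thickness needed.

L ≈ 43.3 mm

Using the resistance-network approach (series):
R_inner film = 1/(h_i·A) = 1/(26.2×36.8) = 0.001037 K/W
R_hardwood = L/(kA) = 0.195/(0.18×36.8) = 0.02944 K/W
R_outer film = 1/(h_o·A) = 1/(10.8×36.8) = 0.002516 K/W
Sum of the known resistances R_other = 0.03299 K/W
Required total resistance R_tot = ΔT/Q_allow = 13/223 = 0.0583 K/W
R_cork board = R_tot − R_other = 0.0253 K/W
L = R·k·A = 0.0253×0.0465×36.8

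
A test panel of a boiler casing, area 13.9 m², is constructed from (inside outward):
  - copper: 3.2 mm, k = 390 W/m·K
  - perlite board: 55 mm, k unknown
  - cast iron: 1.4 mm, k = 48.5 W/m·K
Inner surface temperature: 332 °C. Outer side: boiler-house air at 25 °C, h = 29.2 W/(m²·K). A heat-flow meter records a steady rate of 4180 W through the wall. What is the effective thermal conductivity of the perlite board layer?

Series thermal resistances:
R_copper = L/(kA) = 0.0032/(390×13.9) = 5.903×10^-7 K/W
R_cast iron = L/(kA) = 0.0014/(48.5×13.9) = 2.077×10^-6 K/W
R_outer film = 1/(h_o·A) = 1/(29.2×13.9) = 0.002464 K/W
Sum of known resistances R_other = 0.002466 K/W
Total R = ΔT/Q = 307/4180 = 0.07344 K/W
R_perlite board = R_total − R_other = 0.07098 K/W
k = L/(R·A) = 0.055/(0.07098×13.9)

k ≈ 0.0557 W/(m·K)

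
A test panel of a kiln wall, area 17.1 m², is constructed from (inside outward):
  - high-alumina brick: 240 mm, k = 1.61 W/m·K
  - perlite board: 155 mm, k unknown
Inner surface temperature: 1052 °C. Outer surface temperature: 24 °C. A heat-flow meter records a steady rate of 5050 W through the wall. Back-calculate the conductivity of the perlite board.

k ≈ 0.0465 W/(m·K)

Model the wall as resistances in series:
R_high-alumina brick = L/(kA) = 0.24/(1.61×17.1) = 0.008717 K/W
Sum of known resistances R_other = 0.008717 K/W
Total R = ΔT/Q = 1028/5050 = 0.2036 K/W
R_perlite board = R_total − R_other = 0.1948 K/W
k = L/(R·A) = 0.155/(0.1948×17.1)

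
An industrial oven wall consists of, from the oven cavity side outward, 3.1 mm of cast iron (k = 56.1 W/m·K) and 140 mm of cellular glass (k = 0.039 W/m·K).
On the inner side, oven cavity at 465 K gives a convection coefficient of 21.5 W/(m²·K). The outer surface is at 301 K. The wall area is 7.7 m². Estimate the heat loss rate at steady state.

Thermal resistances in series:
R_inner film = 1/(h_i·A) = 1/(21.5×7.7) = 0.00604 K/W
R_cast iron = L/(kA) = 0.0031/(56.1×7.7) = 7.176×10^-6 K/W
R_cellular glass = L/(kA) = 0.14/(0.039×7.7) = 0.4662 K/W
R_total = 0.4722 K/W
Q = ΔT / R_total = 164 / 0.4722

Q ≈ 347 W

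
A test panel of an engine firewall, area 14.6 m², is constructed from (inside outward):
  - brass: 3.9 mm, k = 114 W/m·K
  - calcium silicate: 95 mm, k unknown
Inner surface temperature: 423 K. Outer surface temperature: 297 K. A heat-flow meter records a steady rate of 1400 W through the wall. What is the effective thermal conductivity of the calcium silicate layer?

Series thermal resistances:
R_brass = L/(kA) = 0.0039/(114×14.6) = 2.343×10^-6 K/W
Sum of known resistances R_other = 2.343×10^-6 K/W
Total R = ΔT/Q = 126/1400 = 0.09 K/W
R_calcium silicate = R_total − R_other = 0.09 K/W
k = L/(R·A) = 0.095/(0.09×14.6)

k ≈ 0.0723 W/(m·K)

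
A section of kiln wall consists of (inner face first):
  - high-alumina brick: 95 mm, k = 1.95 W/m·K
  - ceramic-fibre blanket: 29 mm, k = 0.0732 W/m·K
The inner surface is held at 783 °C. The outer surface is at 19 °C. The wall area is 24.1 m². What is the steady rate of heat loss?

Using the resistance-network approach (series):
R_high-alumina brick = L/(kA) = 0.095/(1.95×24.1) = 0.002021 K/W
R_ceramic-fibre blanket = L/(kA) = 0.029/(0.0732×24.1) = 0.01644 K/W
R_total = 0.01846 K/W
Q = ΔT / R_total = 764 / 0.01846

Q ≈ 41400 W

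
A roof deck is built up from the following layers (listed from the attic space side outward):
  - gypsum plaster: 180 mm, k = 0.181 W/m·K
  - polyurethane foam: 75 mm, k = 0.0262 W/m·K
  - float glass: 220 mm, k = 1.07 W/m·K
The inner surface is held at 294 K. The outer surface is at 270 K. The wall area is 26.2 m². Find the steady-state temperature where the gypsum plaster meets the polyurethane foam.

Using the resistance-network approach (series):
R_gypsum plaster = L/(kA) = 0.18/(0.181×26.2) = 0.03796 K/W
R_polyurethane foam = L/(kA) = 0.075/(0.0262×26.2) = 0.1093 K/W
R_float glass = L/(kA) = 0.22/(1.07×26.2) = 0.007848 K/W
R_total = 0.1551 K/W;  Q = ΔT/R_total = 24/0.1551 = 154.8 W
T_interface = T_inner − Q·ΣR(inner→interface) = 294 − 155×0.03796

T ≈ 288 K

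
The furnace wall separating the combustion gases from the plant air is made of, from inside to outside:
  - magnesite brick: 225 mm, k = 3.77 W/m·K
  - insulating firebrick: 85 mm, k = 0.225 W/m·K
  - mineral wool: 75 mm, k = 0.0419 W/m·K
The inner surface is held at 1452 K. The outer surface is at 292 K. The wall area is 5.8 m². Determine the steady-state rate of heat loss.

Q ≈ 3020 W

Series thermal resistances:
R_magnesite brick = L/(kA) = 0.225/(3.77×5.8) = 0.01029 K/W
R_insulating firebrick = L/(kA) = 0.085/(0.225×5.8) = 0.06513 K/W
R_mineral wool = L/(kA) = 0.075/(0.0419×5.8) = 0.3086 K/W
R_total = 0.384 K/W
Q = ΔT / R_total = 1160 / 0.384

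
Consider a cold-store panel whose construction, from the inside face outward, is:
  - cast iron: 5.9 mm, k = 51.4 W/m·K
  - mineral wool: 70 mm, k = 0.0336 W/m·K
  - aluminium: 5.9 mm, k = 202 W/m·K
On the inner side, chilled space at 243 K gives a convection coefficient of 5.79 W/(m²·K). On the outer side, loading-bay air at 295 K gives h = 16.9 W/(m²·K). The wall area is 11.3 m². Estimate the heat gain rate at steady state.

Q ≈ 254 W

Using the resistance-network approach (series):
R_inner film = 1/(h_i·A) = 1/(5.79×11.3) = 0.01528 K/W
R_cast iron = L/(kA) = 0.0059/(51.4×11.3) = 1.016×10^-5 K/W
R_mineral wool = L/(kA) = 0.07/(0.0336×11.3) = 0.1844 K/W
R_aluminium = L/(kA) = 0.0059/(202×11.3) = 2.585×10^-6 K/W
R_outer film = 1/(h_o·A) = 1/(16.9×11.3) = 0.005236 K/W
R_total = 0.2049 K/W
Q = ΔT / R_total = 52 / 0.2049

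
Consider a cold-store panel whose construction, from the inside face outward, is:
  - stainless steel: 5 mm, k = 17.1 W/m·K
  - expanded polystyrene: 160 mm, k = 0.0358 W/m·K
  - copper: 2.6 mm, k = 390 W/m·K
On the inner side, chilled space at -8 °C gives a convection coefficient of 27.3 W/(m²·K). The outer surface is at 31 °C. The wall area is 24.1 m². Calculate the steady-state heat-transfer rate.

Using the resistance-network approach (series):
R_inner film = 1/(h_i·A) = 1/(27.3×24.1) = 0.00152 K/W
R_stainless steel = L/(kA) = 0.005/(17.1×24.1) = 1.213×10^-5 K/W
R_expanded polystyrene = L/(kA) = 0.16/(0.0358×24.1) = 0.1854 K/W
R_copper = L/(kA) = 0.0026/(390×24.1) = 2.766×10^-7 K/W
R_total = 0.187 K/W
Q = ΔT / R_total = 39 / 0.187

Q ≈ 209 W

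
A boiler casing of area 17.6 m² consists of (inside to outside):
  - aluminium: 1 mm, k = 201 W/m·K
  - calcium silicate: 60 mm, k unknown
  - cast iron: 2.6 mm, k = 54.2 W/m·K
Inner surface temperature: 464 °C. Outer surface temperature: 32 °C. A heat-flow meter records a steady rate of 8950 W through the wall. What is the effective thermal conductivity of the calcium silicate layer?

Thermal resistances in series:
R_aluminium = L/(kA) = 0.001/(201×17.6) = 2.827×10^-7 K/W
R_cast iron = L/(kA) = 0.0026/(54.2×17.6) = 2.726×10^-6 K/W
Sum of known resistances R_other = 3.008×10^-6 K/W
Total R = ΔT/Q = 432/8950 = 0.04827 K/W
R_calcium silicate = R_total − R_other = 0.04827 K/W
k = L/(R·A) = 0.06/(0.04827×17.6)

k ≈ 0.0706 W/(m·K)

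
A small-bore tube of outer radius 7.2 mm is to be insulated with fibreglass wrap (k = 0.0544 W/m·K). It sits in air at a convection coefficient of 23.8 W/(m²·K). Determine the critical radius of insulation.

For a cylinder r_cr = k/h = 0.0544/23.8
r_cr = 2.29 mm; since the bare radius (7.2 mm) is above r_cr, any added insulation will reduce heat loss.

r_cr ≈ 2.29 mm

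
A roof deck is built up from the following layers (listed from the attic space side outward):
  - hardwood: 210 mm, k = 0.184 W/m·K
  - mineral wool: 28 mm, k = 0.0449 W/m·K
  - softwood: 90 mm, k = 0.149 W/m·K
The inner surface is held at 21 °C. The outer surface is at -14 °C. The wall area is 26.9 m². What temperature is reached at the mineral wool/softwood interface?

Thermal resistances in series:
R_hardwood = L/(kA) = 0.21/(0.184×26.9) = 0.04243 K/W
R_mineral wool = L/(kA) = 0.028/(0.0449×26.9) = 0.02318 K/W
R_softwood = L/(kA) = 0.09/(0.149×26.9) = 0.02245 K/W
R_total = 0.08806 K/W;  Q = ΔT/R_total = 35/0.08806 = 397.4 W
T_interface = T_inner − Q·ΣR(inner→interface) = 21 − 397×0.06561

T ≈ -5.08 °C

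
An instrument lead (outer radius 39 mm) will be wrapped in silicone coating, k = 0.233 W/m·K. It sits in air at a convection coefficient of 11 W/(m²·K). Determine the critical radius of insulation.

For a cylinder r_cr = k/h = 0.233/11
r_cr = 21.2 mm; since the bare radius (39 mm) is above r_cr, any added insulation will reduce heat loss.

r_cr ≈ 21.2 mm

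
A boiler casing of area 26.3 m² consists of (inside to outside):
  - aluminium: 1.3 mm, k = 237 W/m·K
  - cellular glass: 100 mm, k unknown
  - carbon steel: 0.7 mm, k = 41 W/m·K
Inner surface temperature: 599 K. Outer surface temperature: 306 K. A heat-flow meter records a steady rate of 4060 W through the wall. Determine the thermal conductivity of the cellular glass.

Thermal resistances in series:
R_aluminium = L/(kA) = 0.0013/(237×26.3) = 2.086×10^-7 K/W
R_carbon steel = L/(kA) = 0.0007/(41×26.3) = 6.492×10^-7 K/W
Sum of known resistances R_other = 8.577×10^-7 K/W
Total R = ΔT/Q = 293/4060 = 0.07217 K/W
R_cellular glass = R_total − R_other = 0.07217 K/W
k = L/(R·A) = 0.1/(0.07217×26.3)

k ≈ 0.0527 W/(m·K)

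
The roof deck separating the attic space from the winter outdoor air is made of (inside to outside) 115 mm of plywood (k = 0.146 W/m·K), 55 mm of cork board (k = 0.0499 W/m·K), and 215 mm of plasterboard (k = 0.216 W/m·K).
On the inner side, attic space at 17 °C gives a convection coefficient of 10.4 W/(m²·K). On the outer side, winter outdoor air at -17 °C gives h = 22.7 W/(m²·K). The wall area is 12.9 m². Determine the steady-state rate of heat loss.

Q ≈ 145 W

Series thermal resistances:
R_inner film = 1/(h_i·A) = 1/(10.4×12.9) = 0.007454 K/W
R_plywood = L/(kA) = 0.115/(0.146×12.9) = 0.06106 K/W
R_cork board = L/(kA) = 0.055/(0.0499×12.9) = 0.08544 K/W
R_plasterboard = L/(kA) = 0.215/(0.216×12.9) = 0.07716 K/W
R_outer film = 1/(h_o·A) = 1/(22.7×12.9) = 0.003415 K/W
R_total = 0.2345 K/W
Q = ΔT / R_total = 34 / 0.2345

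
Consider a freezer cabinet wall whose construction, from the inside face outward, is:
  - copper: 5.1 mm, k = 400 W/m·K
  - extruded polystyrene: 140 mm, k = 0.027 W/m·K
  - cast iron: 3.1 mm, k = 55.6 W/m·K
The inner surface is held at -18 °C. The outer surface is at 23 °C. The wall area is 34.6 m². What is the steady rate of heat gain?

Q ≈ 274 W

Series thermal resistances:
R_copper = L/(kA) = 0.0051/(400×34.6) = 3.685×10^-7 K/W
R_extruded polystyrene = L/(kA) = 0.14/(0.027×34.6) = 0.1499 K/W
R_cast iron = L/(kA) = 0.0031/(55.6×34.6) = 1.611×10^-6 K/W
R_total = 0.1499 K/W
Q = ΔT / R_total = 41 / 0.1499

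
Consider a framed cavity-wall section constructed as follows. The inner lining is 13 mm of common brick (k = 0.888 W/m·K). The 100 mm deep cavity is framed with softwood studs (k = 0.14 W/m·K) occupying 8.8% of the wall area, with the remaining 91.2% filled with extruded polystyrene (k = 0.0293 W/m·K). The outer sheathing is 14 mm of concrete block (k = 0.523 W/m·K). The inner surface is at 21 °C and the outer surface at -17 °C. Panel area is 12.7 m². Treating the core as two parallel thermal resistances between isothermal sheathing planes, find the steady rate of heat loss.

Q ≈ 185 W

Sheathing layers in series; stud and cavity paths in parallel between them.
R_inner = 0.013/(0.888×12.7) = 0.001153 K/W
R_stud  = 0.1/(0.14×0.088×12.7) = 0.6391 K/W
R_cav   = 0.1/(0.0293×0.912×12.7) = 0.2947 K/W
1/R_core = 1/R_stud + 1/R_cav → R_core = 0.2017 K/W
R_outer = 0.014/(0.523×12.7) = 0.002108 K/W
R_total = 0.2049 K/W
Q = ΔT/R_total = 38/0.2049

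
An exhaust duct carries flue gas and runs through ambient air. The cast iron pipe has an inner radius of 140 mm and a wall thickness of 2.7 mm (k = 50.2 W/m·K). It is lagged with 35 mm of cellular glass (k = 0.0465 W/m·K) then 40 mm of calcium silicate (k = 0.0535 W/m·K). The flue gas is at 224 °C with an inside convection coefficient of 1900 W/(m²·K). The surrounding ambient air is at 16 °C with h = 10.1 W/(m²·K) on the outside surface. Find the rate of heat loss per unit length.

For a radial system each layer contributes R = ln(r_out/r_in)/(2πkL); films add R = 1/(hA).
R_inner film = 1/(h_i·2πr₁L) = 1/(1900×2π×0.14×1) = 5.983×10^-4 K/W
R_cast iron pipe wall = ln(142.7/140)/(2π×50.2×1) = 6.056×10^-5 K/W
R_cellular glass = ln(177.7/142.7)/(2π×0.0465×1) = 0.7508 K/W
R_calcium silicate = ln(217.7/177.7)/(2π×0.0535×1) = 0.604 K/W
R_outer film = 1/(h_o·2πr_oL) = 1/(10.1×2π×0.2177×1) = 0.07238 K/W
R_total = 1.428 K/W
Q = ΔT/R_total = 208/1.428

q′ ≈ 146 W/m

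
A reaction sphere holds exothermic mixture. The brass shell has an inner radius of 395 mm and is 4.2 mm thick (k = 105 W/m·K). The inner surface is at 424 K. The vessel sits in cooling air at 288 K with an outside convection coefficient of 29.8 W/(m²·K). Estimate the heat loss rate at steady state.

For a spherical shell R = (1/r₁ − 1/r₂)/(4πk); film R = 1/(h·4πr²). In series:
R_brass shell = (1/0.395 − 1/0.3992)/(4π×105) = 2.019×10^-5 K/W
R_outer film = 1/(h·4πr_o²) = 1/(29.8×4π×0.3992²) = 0.01676 K/W
R_total = 0.01678 K/W
Q = ΔT/R_total = 136/0.01678

Q ≈ 8110 W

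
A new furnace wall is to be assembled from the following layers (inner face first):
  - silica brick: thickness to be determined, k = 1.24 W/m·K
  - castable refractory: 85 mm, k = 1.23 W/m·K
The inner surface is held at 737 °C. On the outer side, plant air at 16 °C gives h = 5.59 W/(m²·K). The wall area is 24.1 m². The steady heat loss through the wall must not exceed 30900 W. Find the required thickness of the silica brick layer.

Thermal resistances in series:
R_castable refractory = L/(kA) = 0.085/(1.23×24.1) = 0.002867 K/W
R_outer film = 1/(h_o·A) = 1/(5.59×24.1) = 0.007423 K/W
Sum of the known resistances R_other = 0.01029 K/W
Required total resistance R_tot = ΔT/Q_allow = 721/30900 = 0.02333 K/W
R_silica brick = R_tot − R_other = 0.01304 K/W
L = R·k·A = 0.01304×1.24×24.1

L ≈ 390 mm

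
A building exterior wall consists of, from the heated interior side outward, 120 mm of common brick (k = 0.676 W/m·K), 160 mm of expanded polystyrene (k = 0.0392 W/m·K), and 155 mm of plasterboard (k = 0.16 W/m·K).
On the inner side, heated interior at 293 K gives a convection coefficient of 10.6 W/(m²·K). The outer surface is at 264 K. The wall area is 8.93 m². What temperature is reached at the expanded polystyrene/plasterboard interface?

Series thermal resistances:
R_inner film = 1/(h_i·A) = 1/(10.6×8.93) = 0.01056 K/W
R_common brick = L/(kA) = 0.12/(0.676×8.93) = 0.01988 K/W
R_expanded polystyrene = L/(kA) = 0.16/(0.0392×8.93) = 0.4571 K/W
R_plasterboard = L/(kA) = 0.155/(0.16×8.93) = 0.1085 K/W
R_total = 0.596 K/W;  Q = ΔT/R_total = 29/0.596 = 48.66 W
T_interface = T_inner − Q·ΣR(inner→interface) = 293 − 48.7×0.4875

T ≈ 269 K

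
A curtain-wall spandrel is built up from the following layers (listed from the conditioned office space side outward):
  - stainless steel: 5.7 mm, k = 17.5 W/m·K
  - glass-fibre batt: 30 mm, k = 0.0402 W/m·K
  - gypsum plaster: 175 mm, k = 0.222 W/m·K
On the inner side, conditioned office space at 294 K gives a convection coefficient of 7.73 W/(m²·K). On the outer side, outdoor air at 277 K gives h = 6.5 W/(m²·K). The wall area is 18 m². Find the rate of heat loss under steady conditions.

Series thermal resistances:
R_inner film = 1/(h_i·A) = 1/(7.73×18) = 0.007187 K/W
R_stainless steel = L/(kA) = 0.0057/(17.5×18) = 1.81×10^-5 K/W
R_glass-fibre batt = L/(kA) = 0.03/(0.0402×18) = 0.04146 K/W
R_gypsum plaster = L/(kA) = 0.175/(0.222×18) = 0.04379 K/W
R_outer film = 1/(h_o·A) = 1/(6.5×18) = 0.008547 K/W
R_total = 0.101 K/W
Q = ΔT / R_total = 17 / 0.101

Q ≈ 168 W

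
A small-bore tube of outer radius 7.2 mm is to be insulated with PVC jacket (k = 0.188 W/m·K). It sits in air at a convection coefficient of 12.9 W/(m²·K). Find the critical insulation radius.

For a cylinder r_cr = k/h = 0.188/12.9
r_cr = 14.6 mm; since the bare radius (7.2 mm) is below r_cr, adding a thin layer of insulation will *increase* heat loss.

r_cr ≈ 14.6 mm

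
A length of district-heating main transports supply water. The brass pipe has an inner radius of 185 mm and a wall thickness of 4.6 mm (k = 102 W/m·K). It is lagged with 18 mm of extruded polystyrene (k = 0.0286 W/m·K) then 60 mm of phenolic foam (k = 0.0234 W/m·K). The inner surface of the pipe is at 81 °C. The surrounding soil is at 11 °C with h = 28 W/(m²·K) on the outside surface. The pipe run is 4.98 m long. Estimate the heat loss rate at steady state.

Q ≈ 155 W

Cylindrical conduction, so R = ln(r₂/r₁)/(2πkL) per layer, in series:
R_brass pipe wall = ln(189.6/185)/(2π×102×4.98) = 7.695×10^-6 K/W
R_extruded polystyrene = ln(207.6/189.6)/(2π×0.0286×4.98) = 0.1013 K/W
R_phenolic foam = ln(267.6/207.6)/(2π×0.0234×4.98) = 0.3467 K/W
R_outer film = 1/(h_o·2πr_oL) = 1/(28×2π×0.2676×4.98) = 0.004265 K/W
R_total = 0.4524 K/W
Q = ΔT/R_total = 70/0.4524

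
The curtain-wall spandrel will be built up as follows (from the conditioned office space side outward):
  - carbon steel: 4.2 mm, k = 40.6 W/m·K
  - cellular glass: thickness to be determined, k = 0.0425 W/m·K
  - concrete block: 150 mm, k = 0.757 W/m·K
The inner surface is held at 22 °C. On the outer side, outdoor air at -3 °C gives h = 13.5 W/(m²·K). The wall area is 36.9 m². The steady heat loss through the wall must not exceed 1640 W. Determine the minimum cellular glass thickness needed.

Using the resistance-network approach (series):
R_carbon steel = L/(kA) = 0.0042/(40.6×36.9) = 2.803×10^-6 K/W
R_concrete block = L/(kA) = 0.15/(0.757×36.9) = 0.00537 K/W
R_outer film = 1/(h_o·A) = 1/(13.5×36.9) = 0.002007 K/W
Sum of the known resistances R_other = 0.00738 K/W
Required total resistance R_tot = ΔT/Q_allow = 25/1640 = 0.01524 K/W
R_cellular glass = R_tot − R_other = 0.007864 K/W
L = R·k·A = 0.007864×0.0425×36.9

L ≈ 12.3 mm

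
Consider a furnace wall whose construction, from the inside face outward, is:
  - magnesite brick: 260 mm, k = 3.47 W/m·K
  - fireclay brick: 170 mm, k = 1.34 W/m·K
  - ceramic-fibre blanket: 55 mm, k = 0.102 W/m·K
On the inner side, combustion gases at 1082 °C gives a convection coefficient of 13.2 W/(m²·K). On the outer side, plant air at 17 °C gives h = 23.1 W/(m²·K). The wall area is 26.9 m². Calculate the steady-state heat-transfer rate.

Using the resistance-network approach (series):
R_inner film = 1/(h_i·A) = 1/(13.2×26.9) = 0.002816 K/W
R_magnesite brick = L/(kA) = 0.26/(3.47×26.9) = 0.002785 K/W
R_fireclay brick = L/(kA) = 0.17/(1.34×26.9) = 0.004716 K/W
R_ceramic-fibre blanket = L/(kA) = 0.055/(0.102×26.9) = 0.02005 K/W
R_outer film = 1/(h_o·A) = 1/(23.1×26.9) = 0.001609 K/W
R_total = 0.03197 K/W
Q = ΔT / R_total = 1065 / 0.03197

Q ≈ 33300 W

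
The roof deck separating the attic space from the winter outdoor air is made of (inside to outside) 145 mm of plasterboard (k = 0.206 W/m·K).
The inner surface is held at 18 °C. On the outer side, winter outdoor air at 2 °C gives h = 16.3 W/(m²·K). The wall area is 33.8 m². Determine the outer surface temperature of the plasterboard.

T ≈ 3.28 °C

Model the wall as resistances in series:
R_plasterboard = L/(kA) = 0.145/(0.206×33.8) = 0.02082 K/W
R_outer film = 1/(h_o·A) = 1/(16.3×33.8) = 0.001815 K/W
R_total = 0.02264 K/W;  Q = ΔT/R_total = 16/0.02264 = 706.7 W
T_interface = T_inner − Q·ΣR(inner→interface) = 18 − 707×0.02082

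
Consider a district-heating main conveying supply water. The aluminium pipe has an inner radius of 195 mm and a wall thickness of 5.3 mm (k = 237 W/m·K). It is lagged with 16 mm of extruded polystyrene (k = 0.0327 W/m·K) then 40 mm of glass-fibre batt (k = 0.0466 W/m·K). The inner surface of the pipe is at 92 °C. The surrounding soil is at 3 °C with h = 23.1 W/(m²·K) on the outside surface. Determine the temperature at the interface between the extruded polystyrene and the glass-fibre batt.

For a radial system each layer contributes R = ln(r_out/r_in)/(2πkL); films add R = 1/(hA).
R_aluminium pipe wall = ln(200.3/195)/(2π×237×1) = 1.801×10^-5 K/W
R_extruded polystyrene = ln(216.3/200.3)/(2π×0.0327×1) = 0.374 K/W
R_glass-fibre batt = ln(256.3/216.3)/(2π×0.0466×1) = 0.5795 K/W
R_outer film = 1/(h_o·2πr_oL) = 1/(23.1×2π×0.2563×1) = 0.02688 K/W
R_total = 0.9805 K/W
Q = ΔT/R_total = 89/0.9805
Q = 90.8 W/m
T_interface = T_inner − Q·ΣR(inner→interface) = 92 − 90.8×0.3741

T ≈ 58 °C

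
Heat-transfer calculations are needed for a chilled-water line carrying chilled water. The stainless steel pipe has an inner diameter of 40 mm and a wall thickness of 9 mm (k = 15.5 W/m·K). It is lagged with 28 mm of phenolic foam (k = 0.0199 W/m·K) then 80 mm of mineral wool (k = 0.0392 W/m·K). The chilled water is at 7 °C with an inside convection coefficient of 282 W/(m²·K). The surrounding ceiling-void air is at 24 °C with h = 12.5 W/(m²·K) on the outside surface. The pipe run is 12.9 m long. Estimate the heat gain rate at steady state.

For a radial system each layer contributes R = ln(r_out/r_in)/(2πkL); films add R = 1/(hA).
R_inner film = 1/(h_i·2πr₁L) = 1/(282×2π×0.02×12.9) = 0.002188 K/W
R_stainless steel pipe wall = ln(29/20)/(2π×15.5×12.9) = 2.958×10^-4 K/W
R_phenolic foam = ln(57/29)/(2π×0.0199×12.9) = 0.419 K/W
R_mineral wool = ln(137/57)/(2π×0.0392×12.9) = 0.276 K/W
R_outer film = 1/(h_o·2πr_oL) = 1/(12.5×2π×0.137×12.9) = 0.007204 K/W
R_total = 0.7046 K/W
Q = ΔT/R_total = 17/0.7046

Q ≈ 24.1 W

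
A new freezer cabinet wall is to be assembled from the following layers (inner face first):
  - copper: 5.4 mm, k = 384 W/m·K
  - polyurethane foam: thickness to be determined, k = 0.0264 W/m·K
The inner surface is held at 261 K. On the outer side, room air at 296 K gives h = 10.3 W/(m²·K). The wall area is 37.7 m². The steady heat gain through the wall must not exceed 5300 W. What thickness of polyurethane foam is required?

L ≈ 4.01 mm

Using the resistance-network approach (series):
R_copper = L/(kA) = 0.0054/(384×37.7) = 3.73×10^-7 K/W
R_outer film = 1/(h_o·A) = 1/(10.3×37.7) = 0.002575 K/W
Sum of the known resistances R_other = 0.002576 K/W
Required total resistance R_tot = ΔT/Q_allow = 35/5300 = 0.006604 K/W
R_polyurethane foam = R_tot − R_other = 0.004028 K/W
L = R·k·A = 0.004028×0.0264×37.7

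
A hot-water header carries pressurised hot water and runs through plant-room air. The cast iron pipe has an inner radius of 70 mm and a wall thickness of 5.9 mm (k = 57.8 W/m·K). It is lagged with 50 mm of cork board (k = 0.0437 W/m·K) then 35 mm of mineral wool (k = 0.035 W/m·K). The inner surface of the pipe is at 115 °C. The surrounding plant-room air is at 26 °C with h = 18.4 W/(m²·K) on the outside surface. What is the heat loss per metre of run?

Radial resistances (cylindrical: R_cond = ln(r_o/r_i)/(2πkL), R_conv = 1/(h·2πrL)):
R_cast iron pipe wall = ln(75.9/70)/(2π×57.8×1) = 2.228×10^-4 K/W
R_cork board = ln(125.9/75.9)/(2π×0.0437×1) = 1.843 K/W
R_mineral wool = ln(160.9/125.9)/(2π×0.035×1) = 1.115 K/W
R_outer film = 1/(h_o·2πr_oL) = 1/(18.4×2π×0.1609×1) = 0.05376 K/W
R_total = 3.013 K/W
Q = ΔT/R_total = 89/3.013

q′ ≈ 29.5 W/m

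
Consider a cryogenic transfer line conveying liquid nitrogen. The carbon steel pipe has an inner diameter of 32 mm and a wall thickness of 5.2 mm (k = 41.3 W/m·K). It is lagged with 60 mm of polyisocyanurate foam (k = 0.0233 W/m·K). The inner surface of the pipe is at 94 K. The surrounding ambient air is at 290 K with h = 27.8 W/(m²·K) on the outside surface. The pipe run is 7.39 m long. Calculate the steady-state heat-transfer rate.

Q ≈ 157 W

Radial resistances (cylindrical: R_cond = ln(r_o/r_i)/(2πkL), R_conv = 1/(h·2πrL)):
R_carbon steel pipe wall = ln(21.2/16)/(2π×41.3×7.39) = 1.467×10^-4 K/W
R_polyisocyanurate foam = ln(81.2/21.2)/(2π×0.0233×7.39) = 1.241 K/W
R_outer film = 1/(h_o·2πr_oL) = 1/(27.8×2π×0.0812×7.39) = 0.009541 K/W
R_total = 1.251 K/W
Q = ΔT/R_total = 196/1.251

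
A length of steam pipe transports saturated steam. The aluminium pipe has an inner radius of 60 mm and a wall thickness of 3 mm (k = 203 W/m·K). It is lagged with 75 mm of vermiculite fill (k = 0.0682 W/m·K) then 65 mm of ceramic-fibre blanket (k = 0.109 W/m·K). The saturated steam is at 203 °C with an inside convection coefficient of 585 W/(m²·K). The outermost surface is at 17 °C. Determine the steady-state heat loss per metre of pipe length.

q′ ≈ 77.6 W/m

Radial resistances (cylindrical: R_cond = ln(r_o/r_i)/(2πkL), R_conv = 1/(h·2πrL)):
R_inner film = 1/(h_i·2πr₁L) = 1/(585×2π×0.06×1) = 0.004534 K/W
R_aluminium pipe wall = ln(63/60)/(2π×203×1) = 3.825×10^-5 K/W
R_vermiculite fill = ln(138/63)/(2π×0.0682×1) = 1.83 K/W
R_ceramic-fibre blanket = ln(203/138)/(2π×0.109×1) = 0.5635 K/W
R_total = 2.398 K/W
Q = ΔT/R_total = 186/2.398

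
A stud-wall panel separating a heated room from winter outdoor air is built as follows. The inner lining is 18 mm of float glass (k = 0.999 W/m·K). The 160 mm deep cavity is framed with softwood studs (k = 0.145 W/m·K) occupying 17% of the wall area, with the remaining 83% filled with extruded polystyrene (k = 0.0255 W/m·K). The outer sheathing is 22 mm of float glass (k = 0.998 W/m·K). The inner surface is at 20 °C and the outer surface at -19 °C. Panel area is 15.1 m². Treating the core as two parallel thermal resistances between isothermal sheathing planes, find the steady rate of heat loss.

Sheathing layers in series; stud and cavity paths in parallel between them.
R_inner = 0.018/(0.999×15.1) = 0.001193 K/W
R_stud  = 0.16/(0.145×0.17×15.1) = 0.4299 K/W
R_cav   = 0.16/(0.0255×0.83×15.1) = 0.5006 K/W
1/R_core = 1/R_stud + 1/R_cav → R_core = 0.2313 K/W
R_outer = 0.022/(0.998×15.1) = 0.00146 K/W
R_total = 0.2339 K/W
Q = ΔT/R_total = 39/0.2339

Q ≈ 167 W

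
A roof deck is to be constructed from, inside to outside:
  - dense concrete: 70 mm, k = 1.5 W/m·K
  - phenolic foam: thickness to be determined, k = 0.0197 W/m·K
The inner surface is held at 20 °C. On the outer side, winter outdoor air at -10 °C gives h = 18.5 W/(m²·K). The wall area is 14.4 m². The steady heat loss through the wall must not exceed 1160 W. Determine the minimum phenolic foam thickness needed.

Using the resistance-network approach (series):
R_dense concrete = L/(kA) = 0.07/(1.5×14.4) = 0.003241 K/W
R_outer film = 1/(h_o·A) = 1/(18.5×14.4) = 0.003754 K/W
Sum of the known resistances R_other = 0.006994 K/W
Required total resistance R_tot = ΔT/Q_allow = 30/1160 = 0.02586 K/W
R_phenolic foam = R_tot − R_other = 0.01887 K/W
L = R·k·A = 0.01887×0.0197×14.4

L ≈ 5.35 mm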